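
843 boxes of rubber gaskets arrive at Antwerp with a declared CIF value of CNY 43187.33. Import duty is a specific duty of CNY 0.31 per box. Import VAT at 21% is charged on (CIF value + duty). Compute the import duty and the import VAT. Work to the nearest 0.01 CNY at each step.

Import duty = 843 × 0.31 = 261.33
VAT base = CIF + duty = 43187.33 + 261.33 = 43448.66
Import VAT = 43448.66 × 21% = 9124.22

Import duty: CNY 261.33; import VAT: CNY 9124.22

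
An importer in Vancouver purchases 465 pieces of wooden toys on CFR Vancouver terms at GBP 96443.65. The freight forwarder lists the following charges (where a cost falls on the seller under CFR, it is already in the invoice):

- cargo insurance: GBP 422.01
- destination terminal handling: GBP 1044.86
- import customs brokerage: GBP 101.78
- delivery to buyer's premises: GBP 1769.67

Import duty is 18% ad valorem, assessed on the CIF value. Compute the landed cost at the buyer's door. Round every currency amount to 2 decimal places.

Total landed cost: GBP 117217.79

CFR: the seller pays costs through ocean freight to the destination port, but not insurance.
CIF value = CFR price + insurance = 96443.65 + 422.01 = 96865.66
Import duty = 96865.66 × 18% = 17435.82
Buyer bears: insurance 422.01 + destination terminal 1044.86 + brokerage 101.78 + delivery 1769.67 + duty 17435.82 = 20774.14
Landed cost = invoice 96443.65 + 20774.14 = 117217.79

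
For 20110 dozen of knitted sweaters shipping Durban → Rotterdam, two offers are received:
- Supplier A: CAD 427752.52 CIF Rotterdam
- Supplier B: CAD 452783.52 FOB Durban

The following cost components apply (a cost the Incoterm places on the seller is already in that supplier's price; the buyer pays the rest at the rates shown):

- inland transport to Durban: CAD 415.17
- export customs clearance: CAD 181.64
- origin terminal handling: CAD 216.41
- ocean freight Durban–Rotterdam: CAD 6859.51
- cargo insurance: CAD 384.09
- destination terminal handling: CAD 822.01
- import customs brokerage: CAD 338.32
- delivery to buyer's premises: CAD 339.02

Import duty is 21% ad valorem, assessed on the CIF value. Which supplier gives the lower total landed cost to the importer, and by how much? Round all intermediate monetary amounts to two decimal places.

Supplier A is cheaper by CAD 39052.27

Supplier A (CIF):
The CIF price already equals the CIF value: 427752.52
Import duty = 427752.52 × 21% = 89828.03
Buyer bears (A): 822.01 + 338.32 + 339.02 = 1499.35
Landed cost (A) = invoice 427752.52 + 1499.35 + duty 89828.03 = 519079.90
Supplier B (FOB):
CIF value = FOB price + freight + insurance = 452783.52 + 6859.51 + 384.09 = 460027.12
Import duty = 460027.12 × 21% = 96605.70
Buyer bears (B): 6859.51 + 384.09 + 822.01 + 338.32 + 339.02 = 8742.95
Landed cost (B) = invoice 452783.52 + 8742.95 + duty 96605.70 = 558132.17
Difference = |519079.90 − 558132.17| = 39052.27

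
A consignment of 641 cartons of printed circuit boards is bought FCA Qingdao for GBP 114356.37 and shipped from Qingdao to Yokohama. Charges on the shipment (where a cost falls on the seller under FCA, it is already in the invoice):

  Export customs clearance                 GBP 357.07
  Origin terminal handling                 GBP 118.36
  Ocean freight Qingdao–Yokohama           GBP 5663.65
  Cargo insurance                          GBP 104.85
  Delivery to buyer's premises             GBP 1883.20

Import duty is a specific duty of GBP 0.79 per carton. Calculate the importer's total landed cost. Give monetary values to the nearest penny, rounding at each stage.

FCA: the seller delivers export-cleared goods to the carrier; the buyer bears costs from that point.
Already in the invoice (seller's account under FCA): export clearance — exclude.
CIF value = FCA price + origin terminal + freight + insurance = 114356.37 + 118.36 + 5663.65 + 104.85 = 120243.23
Import duty = 641 × 0.79 = 506.39
Buyer bears: origin terminal 118.36 + freight 5663.65 + insurance 104.85 + delivery 1883.20 + duty 506.39 = 8276.45
Landed cost = invoice 114356.37 + 8276.45 = 122632.82

Total landed cost: GBP 122632.82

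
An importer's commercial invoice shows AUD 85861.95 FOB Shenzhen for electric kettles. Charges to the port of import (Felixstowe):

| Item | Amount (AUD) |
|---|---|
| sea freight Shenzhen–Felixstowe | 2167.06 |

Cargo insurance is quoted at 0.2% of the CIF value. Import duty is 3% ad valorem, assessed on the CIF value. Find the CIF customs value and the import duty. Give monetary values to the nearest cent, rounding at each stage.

Let C be the CIF value. C = FOB price + freight + 0.2% × C
C − 0.2% × C = 85861.95 + 2167.06
0.998 × C = 88029.01
C = 88029.01 / 0.998 = 88205.42
Insurance premium = 0.2% × 88205.42 = 176.41
Import duty = 88205.42 × 3% = 2646.16

CIF value: AUD 88205.42; import duty: AUD 2646.16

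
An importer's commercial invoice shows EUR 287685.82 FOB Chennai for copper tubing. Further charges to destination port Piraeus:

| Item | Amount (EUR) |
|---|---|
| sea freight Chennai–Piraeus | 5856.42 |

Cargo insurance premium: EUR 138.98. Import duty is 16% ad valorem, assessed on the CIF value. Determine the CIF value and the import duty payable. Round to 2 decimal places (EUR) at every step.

CIF value: EUR 293681.22; import duty: EUR 46989.00

CIF = FOB price + freight + insurance
CIF = 287685.82 + 5856.42 + 138.98 = 293681.22
Import duty = 293681.22 × 16% = 46989.00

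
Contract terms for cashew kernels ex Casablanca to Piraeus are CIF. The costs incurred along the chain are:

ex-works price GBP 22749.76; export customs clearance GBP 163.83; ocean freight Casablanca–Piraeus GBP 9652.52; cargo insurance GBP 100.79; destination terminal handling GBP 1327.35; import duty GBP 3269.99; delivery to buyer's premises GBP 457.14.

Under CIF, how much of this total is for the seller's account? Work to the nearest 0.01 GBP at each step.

Seller's account: GBP 32666.90

CIF: the seller pays costs through ocean freight and marine insurance to the destination port.
Seller's account: goods 22749.76 + export clearance 163.83 + freight 9652.52 + insurance 100.79 = 32666.90
Buyer's account: destination terminal 1327.35 + duty 3269.99 + delivery 457.14 = 5054.48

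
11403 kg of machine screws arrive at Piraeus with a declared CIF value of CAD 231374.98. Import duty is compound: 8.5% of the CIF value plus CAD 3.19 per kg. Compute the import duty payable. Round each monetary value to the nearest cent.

Ad valorem component: 231374.98 × 8.5% = 19666.87
Specific component: 11403 × 3.19 = 36375.57
Import duty = 19666.87 + 36375.57 = 56042.44

Import duty: CAD 56042.44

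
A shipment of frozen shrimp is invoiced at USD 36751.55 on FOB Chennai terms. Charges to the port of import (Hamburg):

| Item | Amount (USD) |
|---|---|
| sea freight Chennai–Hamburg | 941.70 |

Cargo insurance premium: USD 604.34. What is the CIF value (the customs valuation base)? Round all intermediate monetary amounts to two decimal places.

CIF value: USD 38297.59

CIF = FOB price + freight + insurance
CIF = 36751.55 + 941.70 + 604.34 = 38297.59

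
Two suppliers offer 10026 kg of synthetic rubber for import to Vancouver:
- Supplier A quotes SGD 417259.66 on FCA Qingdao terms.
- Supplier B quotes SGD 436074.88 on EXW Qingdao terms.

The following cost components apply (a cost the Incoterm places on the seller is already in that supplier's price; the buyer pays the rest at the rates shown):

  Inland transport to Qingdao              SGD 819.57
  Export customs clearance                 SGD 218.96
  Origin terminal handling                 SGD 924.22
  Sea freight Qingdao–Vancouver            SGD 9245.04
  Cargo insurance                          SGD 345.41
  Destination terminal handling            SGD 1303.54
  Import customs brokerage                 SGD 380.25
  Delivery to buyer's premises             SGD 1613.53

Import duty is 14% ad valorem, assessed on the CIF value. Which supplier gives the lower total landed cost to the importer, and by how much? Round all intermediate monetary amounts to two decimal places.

Supplier A is cheaper by SGD 22633.27

Supplier A (FCA):
CIF value = FCA price + origin terminal + freight + insurance = 417259.66 + 924.22 + 9245.04 + 345.41 = 427774.33
Import duty = 427774.33 × 14% = 59888.41
Buyer bears (A): 924.22 + 9245.04 + 345.41 + 1303.54 + 380.25 + 1613.53 = 13811.99
Landed cost (A) = invoice 417259.66 + 13811.99 + duty 59888.41 = 490960.06
Supplier B (EXW):
CIF value = EXW price + inland to port + export clearance + origin terminal + freight + insurance = 436074.88 + 819.57 + 218.96 + 924.22 + 9245.04 + 345.41 = 447628.08
Import duty = 447628.08 × 14% = 62667.93
Buyer bears (B): 819.57 + 218.96 + 924.22 + 9245.04 + 345.41 + 1303.54 + 380.25 + 1613.53 = 14850.52
Landed cost (B) = invoice 436074.88 + 14850.52 + duty 62667.93 = 513593.33
Difference = |490960.06 − 513593.33| = 22633.27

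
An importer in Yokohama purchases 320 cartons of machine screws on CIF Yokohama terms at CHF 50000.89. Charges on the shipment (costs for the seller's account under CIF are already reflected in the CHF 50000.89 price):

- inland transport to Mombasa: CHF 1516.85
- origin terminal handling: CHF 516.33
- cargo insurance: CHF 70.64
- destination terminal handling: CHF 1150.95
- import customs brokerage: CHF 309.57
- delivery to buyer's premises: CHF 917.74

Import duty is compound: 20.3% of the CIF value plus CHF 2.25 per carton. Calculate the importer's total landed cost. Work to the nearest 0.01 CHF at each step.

CIF: the seller pays costs through ocean freight and marine insurance to the destination port.
Already in the invoice (seller's account under CIF): inland to port, origin terminal, insurance — exclude.
The CIF price already equals the CIF value: 50000.89
Ad valorem component: 50000.89 × 20.3% = 10150.18
Specific component: 320 × 2.25 = 720.00
Import duty = 10150.18 + 720.00 = 10870.18
Buyer bears: destination terminal 1150.95 + brokerage 309.57 + delivery 917.74 + duty 10870.18 = 13248.44
Landed cost = invoice 50000.89 + 13248.44 = 63249.33

Total landed cost: CHF 63249.33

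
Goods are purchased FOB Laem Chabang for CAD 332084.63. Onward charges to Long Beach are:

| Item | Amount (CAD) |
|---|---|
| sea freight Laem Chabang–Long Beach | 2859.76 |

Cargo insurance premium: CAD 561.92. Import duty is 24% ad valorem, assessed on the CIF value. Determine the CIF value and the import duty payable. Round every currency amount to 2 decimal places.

CIF value: CAD 335506.31; import duty: CAD 80521.51

CIF = FOB price + freight + insurance
CIF = 332084.63 + 2859.76 + 561.92 = 335506.31
Import duty = 335506.31 × 24% = 80521.51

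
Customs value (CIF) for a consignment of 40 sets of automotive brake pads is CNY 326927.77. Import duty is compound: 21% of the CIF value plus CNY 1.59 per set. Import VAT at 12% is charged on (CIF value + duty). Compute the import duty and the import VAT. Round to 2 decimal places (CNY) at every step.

Ad valorem component: 326927.77 × 21% = 68654.83
Specific component: 40 × 1.59 = 63.60
Import duty = 68654.83 + 63.60 = 68718.43
VAT base = CIF + duty = 326927.77 + 68718.43 = 395646.20
Import VAT = 395646.20 × 12% = 47477.54

Import duty: CNY 68718.43; import VAT: CNY 47477.54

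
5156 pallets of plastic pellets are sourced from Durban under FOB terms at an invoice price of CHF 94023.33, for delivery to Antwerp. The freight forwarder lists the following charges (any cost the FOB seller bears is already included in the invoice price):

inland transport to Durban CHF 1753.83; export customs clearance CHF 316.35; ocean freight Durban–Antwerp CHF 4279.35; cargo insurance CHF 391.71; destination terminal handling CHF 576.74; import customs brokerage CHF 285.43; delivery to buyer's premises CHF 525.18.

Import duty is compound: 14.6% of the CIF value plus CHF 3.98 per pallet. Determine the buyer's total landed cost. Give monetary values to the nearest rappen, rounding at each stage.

FOB: the seller bears costs until goods are on board at the origin port; the buyer bears freight, insurance and all costs thereafter.
Already in the invoice (seller's account under FOB): inland to port, export clearance — exclude.
CIF value = FOB price + freight + insurance = 94023.33 + 4279.35 + 391.71 = 98694.39
Ad valorem component: 98694.39 × 14.6% = 14409.38
Specific component: 5156 × 3.98 = 20520.88
Import duty = 14409.38 + 20520.88 = 34930.26
Buyer bears: freight 4279.35 + insurance 391.71 + destination terminal 576.74 + brokerage 285.43 + delivery 525.18 + duty 34930.26 = 40988.67
Landed cost = invoice 94023.33 + 40988.67 = 135012.00

Total landed cost: CHF 135012.00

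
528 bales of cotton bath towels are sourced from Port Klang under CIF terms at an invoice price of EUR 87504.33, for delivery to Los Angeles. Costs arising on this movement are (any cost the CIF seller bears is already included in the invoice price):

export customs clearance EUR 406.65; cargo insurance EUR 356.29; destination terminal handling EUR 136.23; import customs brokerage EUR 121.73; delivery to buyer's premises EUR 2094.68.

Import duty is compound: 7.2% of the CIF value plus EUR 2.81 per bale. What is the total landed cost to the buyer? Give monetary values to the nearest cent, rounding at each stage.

Total landed cost: EUR 97640.96

CIF: the seller pays costs through ocean freight and marine insurance to the destination port.
Already in the invoice (seller's account under CIF): export clearance, insurance — exclude.
The CIF price already equals the CIF value: 87504.33
Ad valorem component: 87504.33 × 7.2% = 6300.31
Specific component: 528 × 2.81 = 1483.68
Import duty = 6300.31 + 1483.68 = 7783.99
Buyer bears: destination terminal 136.23 + brokerage 121.73 + delivery 2094.68 + duty 7783.99 = 10136.63
Landed cost = invoice 87504.33 + 10136.63 = 97640.96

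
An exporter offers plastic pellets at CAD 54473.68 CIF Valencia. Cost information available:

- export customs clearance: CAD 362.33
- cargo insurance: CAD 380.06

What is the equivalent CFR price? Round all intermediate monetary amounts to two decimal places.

CFR price: CAD 54093.62

Not relevant to the conversion: export clearance — on the seller under both CIF and CFR; already in the CIF price and stays in the CFR price.
From CIF to CFR, the seller no longer bears: insurance.
CFR price = 54473.68 − 380.06 = 54093.62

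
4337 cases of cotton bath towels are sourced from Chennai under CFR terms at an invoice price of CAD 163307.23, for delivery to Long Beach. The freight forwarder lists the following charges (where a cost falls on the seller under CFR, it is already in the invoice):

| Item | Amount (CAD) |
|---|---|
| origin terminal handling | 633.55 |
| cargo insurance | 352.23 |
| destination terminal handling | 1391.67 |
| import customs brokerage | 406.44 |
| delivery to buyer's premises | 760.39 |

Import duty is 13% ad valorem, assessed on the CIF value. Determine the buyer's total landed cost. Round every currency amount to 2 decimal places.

Total landed cost: CAD 187493.69

CFR: the seller pays costs through ocean freight to the destination port, but not insurance.
Already in the invoice (seller's account under CFR): origin terminal — exclude.
CIF value = CFR price + insurance = 163307.23 + 352.23 = 163659.46
Import duty = 163659.46 × 13% = 21275.73
Buyer bears: insurance 352.23 + destination terminal 1391.67 + brokerage 406.44 + delivery 760.39 + duty 21275.73 = 24186.46
Landed cost = invoice 163307.23 + 24186.46 = 187493.69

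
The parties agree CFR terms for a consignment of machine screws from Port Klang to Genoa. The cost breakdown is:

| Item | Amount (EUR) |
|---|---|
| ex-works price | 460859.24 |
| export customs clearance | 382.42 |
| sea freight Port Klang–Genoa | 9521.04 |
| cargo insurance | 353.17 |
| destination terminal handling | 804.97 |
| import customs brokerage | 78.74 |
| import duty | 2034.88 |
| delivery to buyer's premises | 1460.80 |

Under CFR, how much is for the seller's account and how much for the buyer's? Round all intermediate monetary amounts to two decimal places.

Seller: EUR 470762.70; buyer: EUR 4732.56

CFR: the seller pays costs through ocean freight to the destination port, but not insurance.
Seller's account: goods 460859.24 + export clearance 382.42 + freight 9521.04 = 470762.70
Buyer's account: insurance 353.17 + destination terminal 804.97 + brokerage 78.74 + duty 2034.88 + delivery 1460.80 = 4732.56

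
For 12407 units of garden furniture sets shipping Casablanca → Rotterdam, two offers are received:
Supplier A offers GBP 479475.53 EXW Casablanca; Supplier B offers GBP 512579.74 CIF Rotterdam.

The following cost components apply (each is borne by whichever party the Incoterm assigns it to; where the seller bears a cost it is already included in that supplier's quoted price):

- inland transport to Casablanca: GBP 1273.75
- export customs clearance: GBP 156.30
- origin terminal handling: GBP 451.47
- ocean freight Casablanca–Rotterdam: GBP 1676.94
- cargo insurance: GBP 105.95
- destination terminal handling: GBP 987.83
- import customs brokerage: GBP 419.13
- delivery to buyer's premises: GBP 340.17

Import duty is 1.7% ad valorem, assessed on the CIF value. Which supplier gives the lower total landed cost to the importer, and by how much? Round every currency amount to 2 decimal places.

Supplier A (EXW):
CIF value = EXW price + inland to port + export clearance + origin terminal + freight + insurance = 479475.53 + 1273.75 + 156.30 + 451.47 + 1676.94 + 105.95 = 483139.94
Import duty = 483139.94 × 1.7% = 8213.38
Buyer bears (A): 1273.75 + 156.30 + 451.47 + 1676.94 + 105.95 + 987.83 + 419.13 + 340.17 = 5411.54
Landed cost (A) = invoice 479475.53 + 5411.54 + duty 8213.38 = 493100.45
Supplier B (CIF):
The CIF price already equals the CIF value: 512579.74
Import duty = 512579.74 × 1.7% = 8713.86
Buyer bears (B): 987.83 + 419.13 + 340.17 = 1747.13
Landed cost (B) = invoice 512579.74 + 1747.13 + duty 8713.86 = 523040.73
Difference = |493100.45 − 523040.73| = 29940.28

Supplier A is cheaper by GBP 29940.28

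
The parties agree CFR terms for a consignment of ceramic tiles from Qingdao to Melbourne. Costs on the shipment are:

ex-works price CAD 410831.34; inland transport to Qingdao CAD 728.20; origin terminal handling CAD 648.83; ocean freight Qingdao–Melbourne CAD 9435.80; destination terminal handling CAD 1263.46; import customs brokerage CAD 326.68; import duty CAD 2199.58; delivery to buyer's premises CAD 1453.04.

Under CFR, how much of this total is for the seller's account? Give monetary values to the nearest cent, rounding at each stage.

CFR: the seller pays costs through ocean freight to the destination port, but not insurance.
Seller's account: goods 410831.34 + inland to port 728.20 + origin terminal 648.83 + freight 9435.80 = 421644.17
Buyer's account: destination terminal 1263.46 + brokerage 326.68 + duty 2199.58 + delivery 1453.04 = 5242.76

Seller's account: CAD 421644.17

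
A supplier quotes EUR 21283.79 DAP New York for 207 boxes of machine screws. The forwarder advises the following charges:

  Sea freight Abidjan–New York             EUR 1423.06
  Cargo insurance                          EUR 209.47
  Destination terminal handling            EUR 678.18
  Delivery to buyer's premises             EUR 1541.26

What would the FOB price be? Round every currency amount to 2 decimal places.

From DAP to FOB, the seller no longer bears: freight, insurance, destination terminal, delivery.
FOB price = 21283.79 − 1423.06 − 209.47 − 678.18 − 1541.26 = 17431.82

FOB price: EUR 17431.82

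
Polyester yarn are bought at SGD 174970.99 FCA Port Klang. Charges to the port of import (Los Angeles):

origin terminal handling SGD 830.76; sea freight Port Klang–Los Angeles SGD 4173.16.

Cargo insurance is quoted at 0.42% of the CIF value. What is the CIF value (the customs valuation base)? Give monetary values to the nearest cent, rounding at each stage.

CIF value: SGD 180733.99

Let C be the CIF value. C = FCA price + pre-shipment costs + freight + 0.42% × C
C − 0.42% × C = 174970.99 + 830.76 + 4173.16
0.9958 × C = 179974.91
C = 179974.91 / 0.9958 = 180733.99
Insurance premium = 0.42% × 180733.99 = 759.08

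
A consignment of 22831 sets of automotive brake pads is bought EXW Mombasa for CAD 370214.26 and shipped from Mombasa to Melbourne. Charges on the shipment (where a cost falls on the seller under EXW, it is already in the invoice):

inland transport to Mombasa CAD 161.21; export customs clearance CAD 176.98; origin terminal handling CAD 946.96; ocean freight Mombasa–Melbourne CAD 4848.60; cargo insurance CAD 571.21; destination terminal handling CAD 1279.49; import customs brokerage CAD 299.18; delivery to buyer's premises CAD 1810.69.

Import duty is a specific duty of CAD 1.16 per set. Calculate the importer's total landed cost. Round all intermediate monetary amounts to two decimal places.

EXW: the seller makes goods available at their premises; the buyer bears all onward costs.
CIF value = EXW price + inland to port + export clearance + origin terminal + freight + insurance = 370214.26 + 161.21 + 176.98 + 946.96 + 4848.60 + 571.21 = 376919.22
Import duty = 22831 × 1.16 = 26483.96
Buyer bears: inland to port 161.21 + export clearance 176.98 + origin terminal 946.96 + freight 4848.60 + insurance 571.21 + destination terminal 1279.49 + brokerage 299.18 + delivery 1810.69 + duty 26483.96 = 36578.28
Landed cost = invoice 370214.26 + 36578.28 = 406792.54

Total landed cost: CAD 406792.54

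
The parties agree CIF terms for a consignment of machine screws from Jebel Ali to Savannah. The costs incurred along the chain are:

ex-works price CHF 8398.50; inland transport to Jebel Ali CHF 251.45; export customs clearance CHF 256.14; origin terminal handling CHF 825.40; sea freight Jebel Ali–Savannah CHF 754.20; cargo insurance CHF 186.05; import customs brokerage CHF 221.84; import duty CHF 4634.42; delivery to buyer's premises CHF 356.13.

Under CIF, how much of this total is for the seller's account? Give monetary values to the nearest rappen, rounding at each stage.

CIF: the seller pays costs through ocean freight and marine insurance to the destination port.
Seller's account: goods 8398.50 + inland to port 251.45 + export clearance 256.14 + origin terminal 825.40 + freight 754.20 + insurance 186.05 = 10671.74
Buyer's account: brokerage 221.84 + duty 4634.42 + delivery 356.13 = 5212.39

Seller's account: CHF 10671.74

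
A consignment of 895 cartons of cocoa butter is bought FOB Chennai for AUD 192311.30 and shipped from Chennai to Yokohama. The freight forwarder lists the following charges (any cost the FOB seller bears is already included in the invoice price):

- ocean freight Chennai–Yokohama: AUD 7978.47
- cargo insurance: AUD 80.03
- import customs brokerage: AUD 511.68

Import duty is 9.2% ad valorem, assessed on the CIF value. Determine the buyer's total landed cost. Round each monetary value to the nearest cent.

FOB: the seller bears costs until goods are on board at the origin port; the buyer bears freight, insurance and all costs thereafter.
CIF value = FOB price + freight + insurance = 192311.30 + 7978.47 + 80.03 = 200369.80
Import duty = 200369.80 × 9.2% = 18434.02
Buyer bears: freight 7978.47 + insurance 80.03 + brokerage 511.68 + duty 18434.02 = 27004.20
Landed cost = invoice 192311.30 + 27004.20 = 219315.50

Total landed cost: AUD 219315.50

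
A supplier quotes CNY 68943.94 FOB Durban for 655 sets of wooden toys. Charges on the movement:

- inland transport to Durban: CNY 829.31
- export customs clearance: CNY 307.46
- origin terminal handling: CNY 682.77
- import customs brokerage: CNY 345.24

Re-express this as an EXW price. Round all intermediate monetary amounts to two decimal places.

Not relevant to the conversion: brokerage — on the buyer under both terms; not part of either seller's price.
From FOB to EXW, the seller no longer bears: inland to port, export clearance, origin terminal.
EXW price = 68943.94 − 829.31 − 307.46 − 682.77 = 67124.40

EXW price: CNY 67124.40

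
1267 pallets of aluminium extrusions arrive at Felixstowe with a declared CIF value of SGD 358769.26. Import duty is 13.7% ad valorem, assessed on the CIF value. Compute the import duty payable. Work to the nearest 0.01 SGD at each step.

Import duty: SGD 49151.39

Import duty = 358769.26 × 13.7% = 49151.39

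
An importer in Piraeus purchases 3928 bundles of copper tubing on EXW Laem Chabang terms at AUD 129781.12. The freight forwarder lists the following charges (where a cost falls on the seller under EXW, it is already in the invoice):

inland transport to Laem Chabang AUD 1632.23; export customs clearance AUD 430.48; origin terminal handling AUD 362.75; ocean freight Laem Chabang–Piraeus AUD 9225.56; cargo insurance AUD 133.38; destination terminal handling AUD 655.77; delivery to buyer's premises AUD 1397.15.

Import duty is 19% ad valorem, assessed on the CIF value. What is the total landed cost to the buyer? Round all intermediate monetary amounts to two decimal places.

Total landed cost: AUD 170515.89

EXW: the seller makes goods available at their premises; the buyer bears all onward costs.
CIF value = EXW price + inland to port + export clearance + origin terminal + freight + insurance = 129781.12 + 1632.23 + 430.48 + 362.75 + 9225.56 + 133.38 = 141565.52
Import duty = 141565.52 × 19% = 26897.45
Buyer bears: inland to port 1632.23 + export clearance 430.48 + origin terminal 362.75 + freight 9225.56 + insurance 133.38 + destination terminal 655.77 + delivery 1397.15 + duty 26897.45 = 40734.77
Landed cost = invoice 129781.12 + 40734.77 = 170515.89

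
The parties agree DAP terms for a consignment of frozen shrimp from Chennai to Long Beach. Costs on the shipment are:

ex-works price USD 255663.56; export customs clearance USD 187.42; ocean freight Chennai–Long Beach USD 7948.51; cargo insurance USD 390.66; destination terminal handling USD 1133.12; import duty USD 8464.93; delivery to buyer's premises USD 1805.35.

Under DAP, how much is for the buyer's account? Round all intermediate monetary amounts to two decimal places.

Buyer's account: USD 8464.93

DAP: the seller bears all costs to the named destination except import duty and clearance.
Seller's account: goods 255663.56 + export clearance 187.42 + freight 7948.51 + insurance 390.66 + destination terminal 1133.12 + delivery 1805.35 = 267128.62
Buyer's account: duty 8464.93 = 8464.93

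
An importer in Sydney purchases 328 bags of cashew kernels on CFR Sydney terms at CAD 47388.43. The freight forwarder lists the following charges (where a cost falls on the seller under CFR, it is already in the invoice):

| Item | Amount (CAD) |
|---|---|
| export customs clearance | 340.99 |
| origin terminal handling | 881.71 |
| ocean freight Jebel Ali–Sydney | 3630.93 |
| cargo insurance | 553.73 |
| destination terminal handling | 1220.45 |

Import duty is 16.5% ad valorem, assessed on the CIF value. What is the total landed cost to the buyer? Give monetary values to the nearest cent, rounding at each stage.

Total landed cost: CAD 57073.07

CFR: the seller pays costs through ocean freight to the destination port, but not insurance.
Already in the invoice (seller's account under CFR): export clearance, origin terminal, freight — exclude.
CIF value = CFR price + insurance = 47388.43 + 553.73 = 47942.16
Import duty = 47942.16 × 16.5% = 7910.46
Buyer bears: insurance 553.73 + destination terminal 1220.45 + duty 7910.46 = 9684.64
Landed cost = invoice 47388.43 + 9684.64 = 57073.07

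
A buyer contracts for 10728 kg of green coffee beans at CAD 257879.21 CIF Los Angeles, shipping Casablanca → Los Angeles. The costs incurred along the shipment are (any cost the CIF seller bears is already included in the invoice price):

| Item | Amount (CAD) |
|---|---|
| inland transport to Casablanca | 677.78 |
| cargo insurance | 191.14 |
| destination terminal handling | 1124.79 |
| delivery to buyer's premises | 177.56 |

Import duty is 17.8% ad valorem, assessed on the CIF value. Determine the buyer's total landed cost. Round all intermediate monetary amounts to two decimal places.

CIF: the seller pays costs through ocean freight and marine insurance to the destination port.
Already in the invoice (seller's account under CIF): inland to port, insurance — exclude.
The CIF price already equals the CIF value: 257879.21
Import duty = 257879.21 × 17.8% = 45902.50
Buyer bears: destination terminal 1124.79 + delivery 177.56 + duty 45902.50 = 47204.85
Landed cost = invoice 257879.21 + 47204.85 = 305084.06

Total landed cost: CAD 305084.06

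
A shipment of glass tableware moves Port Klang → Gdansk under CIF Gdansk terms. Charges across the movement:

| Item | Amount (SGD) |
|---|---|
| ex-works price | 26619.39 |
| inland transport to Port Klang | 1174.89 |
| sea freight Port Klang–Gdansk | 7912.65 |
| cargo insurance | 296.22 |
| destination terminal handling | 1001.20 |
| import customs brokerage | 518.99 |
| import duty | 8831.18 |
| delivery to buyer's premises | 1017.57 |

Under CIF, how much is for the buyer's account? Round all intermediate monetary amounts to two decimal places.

Buyer's account: SGD 11368.94

CIF: the seller pays costs through ocean freight and marine insurance to the destination port.
Seller's account: goods 26619.39 + inland to port 1174.89 + freight 7912.65 + insurance 296.22 = 36003.15
Buyer's account: destination terminal 1001.20 + brokerage 518.99 + duty 8831.18 + delivery 1017.57 = 11368.94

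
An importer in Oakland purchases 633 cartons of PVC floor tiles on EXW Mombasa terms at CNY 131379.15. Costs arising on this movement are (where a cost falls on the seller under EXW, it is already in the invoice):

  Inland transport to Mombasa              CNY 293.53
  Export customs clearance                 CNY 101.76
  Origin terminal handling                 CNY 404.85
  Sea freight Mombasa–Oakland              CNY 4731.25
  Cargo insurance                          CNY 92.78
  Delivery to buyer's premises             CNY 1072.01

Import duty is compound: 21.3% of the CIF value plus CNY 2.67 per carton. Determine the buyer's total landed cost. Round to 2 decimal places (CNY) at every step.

EXW: the seller makes goods available at their premises; the buyer bears all onward costs.
CIF value = EXW price + inland to port + export clearance + origin terminal + freight + insurance = 131379.15 + 293.53 + 101.76 + 404.85 + 4731.25 + 92.78 = 137003.32
Ad valorem component: 137003.32 × 21.3% = 29181.71
Specific component: 633 × 2.67 = 1690.11
Import duty = 29181.71 + 1690.11 = 30871.82
Buyer bears: inland to port 293.53 + export clearance 101.76 + origin terminal 404.85 + freight 4731.25 + insurance 92.78 + delivery 1072.01 + duty 30871.82 = 37568.00
Landed cost = invoice 131379.15 + 37568.00 = 168947.15

Total landed cost: CNY 168947.15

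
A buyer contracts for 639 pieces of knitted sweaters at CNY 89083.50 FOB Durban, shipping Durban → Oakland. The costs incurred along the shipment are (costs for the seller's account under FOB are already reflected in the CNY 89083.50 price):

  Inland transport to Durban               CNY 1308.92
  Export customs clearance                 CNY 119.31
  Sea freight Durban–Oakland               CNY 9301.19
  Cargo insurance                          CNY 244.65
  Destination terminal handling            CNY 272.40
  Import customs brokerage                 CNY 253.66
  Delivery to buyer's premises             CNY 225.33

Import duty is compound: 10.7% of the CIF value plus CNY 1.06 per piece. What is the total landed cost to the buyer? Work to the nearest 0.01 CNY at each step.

FOB: the seller bears costs until goods are on board at the origin port; the buyer bears freight, insurance and all costs thereafter.
Already in the invoice (seller's account under FOB): inland to port, export clearance — exclude.
CIF value = FOB price + freight + insurance = 89083.50 + 9301.19 + 244.65 = 98629.34
Ad valorem component: 98629.34 × 10.7% = 10553.34
Specific component: 639 × 1.06 = 677.34
Import duty = 10553.34 + 677.34 = 11230.68
Buyer bears: freight 9301.19 + insurance 244.65 + destination terminal 272.40 + brokerage 253.66 + delivery 225.33 + duty 11230.68 = 21527.91
Landed cost = invoice 89083.50 + 21527.91 = 110611.41

Total landed cost: CNY 110611.41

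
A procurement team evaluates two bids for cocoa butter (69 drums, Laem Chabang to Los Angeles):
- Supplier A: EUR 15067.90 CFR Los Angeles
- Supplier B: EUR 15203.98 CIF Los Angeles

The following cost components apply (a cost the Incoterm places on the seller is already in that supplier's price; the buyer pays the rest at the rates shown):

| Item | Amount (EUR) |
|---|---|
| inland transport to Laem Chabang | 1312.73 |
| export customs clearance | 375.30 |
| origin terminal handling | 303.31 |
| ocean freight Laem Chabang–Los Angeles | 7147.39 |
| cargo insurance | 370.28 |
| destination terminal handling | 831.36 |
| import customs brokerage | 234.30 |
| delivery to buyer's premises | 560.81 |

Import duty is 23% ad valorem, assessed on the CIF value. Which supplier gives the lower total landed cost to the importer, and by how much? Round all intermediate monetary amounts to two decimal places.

Supplier A (CFR):
CIF value = CFR price + insurance = 15067.90 + 370.28 = 15438.18
Import duty = 15438.18 × 23% = 3550.78
Buyer bears (A): 370.28 + 831.36 + 234.30 + 560.81 = 1996.75
Landed cost (A) = invoice 15067.90 + 1996.75 + duty 3550.78 = 20615.43
Supplier B (CIF):
The CIF price already equals the CIF value: 15203.98
Import duty = 15203.98 × 23% = 3496.92
Buyer bears (B): 831.36 + 234.30 + 560.81 = 1626.47
Landed cost (B) = invoice 15203.98 + 1626.47 + duty 3496.92 = 20327.37
Difference = |20615.43 − 20327.37| = 288.06

Supplier B is cheaper by EUR 288.06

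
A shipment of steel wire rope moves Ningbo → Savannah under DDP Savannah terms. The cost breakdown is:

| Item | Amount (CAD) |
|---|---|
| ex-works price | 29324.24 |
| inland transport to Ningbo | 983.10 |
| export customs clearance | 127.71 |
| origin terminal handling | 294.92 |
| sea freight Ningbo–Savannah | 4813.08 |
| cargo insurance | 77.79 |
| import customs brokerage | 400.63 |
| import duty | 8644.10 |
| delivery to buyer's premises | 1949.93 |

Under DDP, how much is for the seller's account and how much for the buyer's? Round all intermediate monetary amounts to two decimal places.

DDP: the seller bears all costs including import duty.
Seller's account: goods 29324.24 + inland to port 983.10 + export clearance 127.71 + origin terminal 294.92 + freight 4813.08 + insurance 77.79 + brokerage 400.63 + duty 8644.10 + delivery 1949.93 = 46615.50
Buyer's account: 0.00

Seller: CAD 46615.50; buyer: CAD 0.00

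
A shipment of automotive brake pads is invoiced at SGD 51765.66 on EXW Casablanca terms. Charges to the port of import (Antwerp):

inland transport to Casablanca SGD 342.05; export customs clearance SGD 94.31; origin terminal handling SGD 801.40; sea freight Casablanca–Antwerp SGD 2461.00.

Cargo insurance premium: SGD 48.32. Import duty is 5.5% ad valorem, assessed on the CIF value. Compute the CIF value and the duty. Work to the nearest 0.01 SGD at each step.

CIF value: SGD 55512.74; import duty: SGD 3053.20

CIF = EXW price + pre-shipment costs + freight + insurance
CIF = 51765.66 + 342.05 + 94.31 + 801.40 + 2461.00 + 48.32 = 55512.74
Import duty = 55512.74 × 5.5% = 3053.20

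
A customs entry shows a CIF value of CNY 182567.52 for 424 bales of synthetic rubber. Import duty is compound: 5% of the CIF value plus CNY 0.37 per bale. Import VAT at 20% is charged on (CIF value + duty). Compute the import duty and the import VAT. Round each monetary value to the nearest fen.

Import duty: CNY 9285.26; import VAT: CNY 38370.56

Ad valorem component: 182567.52 × 5% = 9128.38
Specific component: 424 × 0.37 = 156.88
Import duty = 9128.38 + 156.88 = 9285.26
VAT base = CIF + duty = 182567.52 + 9285.26 = 191852.78
Import VAT = 191852.78 × 20% = 38370.56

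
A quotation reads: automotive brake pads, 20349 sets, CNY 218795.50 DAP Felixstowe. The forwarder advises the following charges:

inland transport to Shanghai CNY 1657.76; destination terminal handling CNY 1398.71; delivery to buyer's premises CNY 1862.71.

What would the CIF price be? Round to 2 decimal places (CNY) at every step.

CIF price: CNY 215534.08

Not relevant to the conversion: inland to port — on the seller under both DAP and CIF; already in the DAP price and stays in the CIF price.
From DAP to CIF, the seller no longer bears: destination terminal, delivery.
CIF price = 218795.50 − 1398.71 − 1862.71 = 215534.08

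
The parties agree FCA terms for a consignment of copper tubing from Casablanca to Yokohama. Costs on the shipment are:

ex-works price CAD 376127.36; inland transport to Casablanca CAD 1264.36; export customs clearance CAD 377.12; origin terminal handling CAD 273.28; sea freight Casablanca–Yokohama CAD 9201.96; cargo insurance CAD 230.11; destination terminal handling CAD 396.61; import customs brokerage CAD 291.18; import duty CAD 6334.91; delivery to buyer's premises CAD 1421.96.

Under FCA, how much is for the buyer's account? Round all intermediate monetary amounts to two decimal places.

Buyer's account: CAD 18150.01

FCA: the seller delivers export-cleared goods to the carrier; the buyer bears costs from that point.
Seller's account: goods 376127.36 + inland to port 1264.36 + export clearance 377.12 = 377768.84
Buyer's account: origin terminal 273.28 + freight 9201.96 + insurance 230.11 + destination terminal 396.61 + brokerage 291.18 + duty 6334.91 + delivery 1421.96 = 18150.01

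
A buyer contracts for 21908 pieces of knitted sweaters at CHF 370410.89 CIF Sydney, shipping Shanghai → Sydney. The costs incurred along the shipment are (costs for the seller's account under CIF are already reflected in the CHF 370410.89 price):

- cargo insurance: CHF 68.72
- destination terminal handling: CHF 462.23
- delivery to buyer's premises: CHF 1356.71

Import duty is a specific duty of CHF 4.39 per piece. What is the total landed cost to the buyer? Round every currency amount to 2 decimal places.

CIF: the seller pays costs through ocean freight and marine insurance to the destination port.
Already in the invoice (seller's account under CIF): insurance — exclude.
The CIF price already equals the CIF value: 370410.89
Import duty = 21908 × 4.39 = 96176.12
Buyer bears: destination terminal 462.23 + delivery 1356.71 + duty 96176.12 = 97995.06
Landed cost = invoice 370410.89 + 97995.06 = 468405.95

Total landed cost: CHF 468405.95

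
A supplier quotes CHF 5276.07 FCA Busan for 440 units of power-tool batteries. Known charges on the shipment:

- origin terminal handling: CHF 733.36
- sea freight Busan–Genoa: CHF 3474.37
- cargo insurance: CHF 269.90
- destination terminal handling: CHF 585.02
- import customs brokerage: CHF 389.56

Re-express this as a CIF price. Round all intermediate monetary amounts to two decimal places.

Not relevant to the conversion: brokerage, destination terminal — on the buyer under both terms; not part of either seller's price.
From FCA to CIF, the seller additionally bears: origin terminal, freight, insurance.
CIF price = 5276.07 + 733.36 + 3474.37 + 269.90 = 9753.70

CIF price: CHF 9753.70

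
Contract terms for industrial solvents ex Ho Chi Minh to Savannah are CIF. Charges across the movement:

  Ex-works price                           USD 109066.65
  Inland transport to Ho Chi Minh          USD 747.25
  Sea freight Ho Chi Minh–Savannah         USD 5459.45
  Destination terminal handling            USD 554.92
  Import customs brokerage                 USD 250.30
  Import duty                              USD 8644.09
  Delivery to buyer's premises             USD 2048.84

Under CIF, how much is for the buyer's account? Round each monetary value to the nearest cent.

CIF: the seller pays costs through ocean freight and marine insurance to the destination port.
Seller's account: goods 109066.65 + inland to port 747.25 + freight 5459.45 = 115273.35
Buyer's account: destination terminal 554.92 + brokerage 250.30 + duty 8644.09 + delivery 2048.84 = 11498.15

Buyer's account: USD 11498.15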